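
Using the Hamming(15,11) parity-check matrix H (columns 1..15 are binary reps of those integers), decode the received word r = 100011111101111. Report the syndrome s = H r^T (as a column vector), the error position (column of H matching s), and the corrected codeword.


s = (1, 1, 1, 0)^T, error position = 14, corrected codeword c = 100011111101101

Compute s = H r^T mod 2 one row at a time:
  s_1 = 1 + 1 + 1 + 0 + 1 + 1 + 1 + 1 = 7 ≡ 1 (mod 2).
  s_2 = 0 + 1 + 1 + 1 + 1 + 1 + 1 + 1 = 7 ≡ 1 (mod 2).
  s_3 = 0 + 0 + 1 + 1 + 1 + 0 + 1 + 1 = 5 ≡ 1 (mod 2).
  s_4 = 1 + 0 + 1 + 1 + 1 + 0 + 1 + 1 = 6 ≡ 0 (mod 2).
s = (1, 1, 1, 0)^T — this equals column 14 of H (binary 1110), so error is at position 14.
Correct: flip bit 14 of r = 100011111101111 to get c = 100011111101101.


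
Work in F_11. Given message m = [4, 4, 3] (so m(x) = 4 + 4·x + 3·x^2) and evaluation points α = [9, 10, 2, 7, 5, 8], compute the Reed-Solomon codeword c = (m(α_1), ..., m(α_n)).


c = [8, 3, 2, 3, 0, 8]

Message polynomial: m(x) = 4 + 4·x + 3·x^2 (mod 11).
For each evaluation point α_i, compute m(α_i) mod 11:
  α_1 = 9: Horner steps 3 → 9 → 8, so m(9) = 8.
  α_2 = 10: Horner steps 3 → 1 → 3, so m(10) = 3.
  α_3 = 2: Horner steps 3 → 10 → 2, so m(2) = 2.
  α_4 = 7: Horner steps 3 → 3 → 3, so m(7) = 3.
  α_5 = 5: Horner steps 3 → 8 → 0, so m(5) = 0.
  α_6 = 8: Horner steps 3 → 6 → 8, so m(8) = 8.
Codeword c = [8, 3, 2, 3, 0, 8] ∈ F_11^6.


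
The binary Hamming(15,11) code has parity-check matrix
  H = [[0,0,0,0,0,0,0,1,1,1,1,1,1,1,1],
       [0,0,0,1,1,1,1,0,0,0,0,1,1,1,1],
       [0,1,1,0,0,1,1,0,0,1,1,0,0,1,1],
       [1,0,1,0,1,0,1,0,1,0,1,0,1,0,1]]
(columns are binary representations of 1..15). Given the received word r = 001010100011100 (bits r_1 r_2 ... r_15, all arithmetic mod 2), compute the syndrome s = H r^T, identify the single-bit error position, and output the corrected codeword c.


s = (1, 0, 1, 1)^T, error position = 11, corrected codeword c = 001010100001100

Compute s = H r^T mod 2 one row at a time:
  s_1 = 0 + 0 + 0 + 1 + 1 + 1 + 0 + 0 = 3 ≡ 1 (mod 2).
  s_2 = 0 + 1 + 0 + 1 + 1 + 1 + 0 + 0 = 4 ≡ 0 (mod 2).
  s_3 = 0 + 1 + 0 + 1 + 0 + 1 + 0 + 0 = 3 ≡ 1 (mod 2).
  s_4 = 0 + 1 + 1 + 1 + 0 + 1 + 1 + 0 = 5 ≡ 1 (mod 2).
s = (1, 0, 1, 1)^T — this equals column 11 of H (binary 1011), so error is at position 11.
Correct: flip bit 11 of r = 001010100011100 to get c = 001010100001100.


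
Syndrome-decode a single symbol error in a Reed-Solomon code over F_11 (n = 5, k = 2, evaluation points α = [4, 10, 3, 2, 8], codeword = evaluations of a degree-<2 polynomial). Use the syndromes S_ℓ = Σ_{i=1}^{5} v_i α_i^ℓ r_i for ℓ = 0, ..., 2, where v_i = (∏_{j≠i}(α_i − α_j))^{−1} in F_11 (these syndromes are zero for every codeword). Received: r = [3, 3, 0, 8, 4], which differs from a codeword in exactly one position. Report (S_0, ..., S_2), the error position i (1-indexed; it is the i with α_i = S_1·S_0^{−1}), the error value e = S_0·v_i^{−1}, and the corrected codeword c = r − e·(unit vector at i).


S = (4, 7, 4), error at position 2, error magnitude e = 4, c = [3, 10, 0, 8, 4].

Step 1: column multipliers v_i = (∏_{j≠i}(α_i − α_j))^{−1} mod 11.
  i = 1 (α = 4): (4−10)(4−3)(4−2)(4−8) = (−6)·1·2·(−4) = 48 ≡ 4, so v_1 = 4^{−1} = 3 (mod 11).
  i = 2 (α = 10): (10−4)(10−3)(10−2)(10−8) = 6·7·8·2 = 672 ≡ 1, so v_2 = 1^{−1} = 1 (mod 11).
  i = 3 (α = 3): (3−4)(3−10)(3−2)(3−8) = (−1)·(−7)·1·(−5) = −35 ≡ 9, so v_3 = 9^{−1} = 5 (mod 11).
  i = 4 (α = 2): (2−4)(2−10)(2−3)(2−8) = (−2)·(−8)·(−1)·(−6) = 96 ≡ 8, so v_4 = 8^{−1} = 7 (mod 11).
  i = 5 (α = 8): (8−4)(8−10)(8−3)(8−2) = 4·(−2)·5·6 = −240 ≡ 2, so v_5 = 2^{−1} = 6 (mod 11).
  v = [3, 1, 5, 7, 6].
Step 2: syndromes of r = [3, 3, 0, 8, 4] (all sums mod 11).
  S_0 = Σ v_i r_i = 3·3 + 1·3 + 5·0 + 7·8 + 6·4 = 92 ≡ 4.
  S_1 = Σ v_i α_i r_i = 3·4·3 + 1·10·3 + 5·3·0 + 7·2·8 + 6·8·4 = 370 ≡ 7.
  α_i^2 mod 11 = [5, 1, 9, 4, 9].
  S_2 = Σ v_i α_i^2 r_i = 3·5·3 + 1·1·3 + 5·9·0 + 7·4·8 + 6·9·4 = 488 ≡ 4.
  S = (4, 7, 4) ≠ 0, so r is not a codeword (an error is present).
Step 3: locate the error. For a single error e at position i, S_ℓ = v_i·e·α_i^ℓ, so α_err = S_1/S_0.
  S_0^{−1} = 4^{−1} = 3 (mod 11), so α_err = 7·3 = 21 ≡ 10 = α_2. Error position i = 2.
  Consistency check: S_2/S_1 = 4·8 = 32 ≡ 10 = α_err ✓ (single-error assumption holds).
Step 4: error magnitude e = S_0/v_2 = S_0·∏_{j≠2}(α_2 − α_j) = 4·1 = 4 ≡ 4 (mod 11).
Step 5: correct position 2: c_2 = r_2 − e = 3 − 4 ≡ 10 (mod 11). Hence c = [3, 10, 0, 8, 4].
  Check: interpolating c through the α_i gives m(x) = 2 + 3·x (degree < 2) with m(α_i) = c_i for every i, so c is indeed a codeword.


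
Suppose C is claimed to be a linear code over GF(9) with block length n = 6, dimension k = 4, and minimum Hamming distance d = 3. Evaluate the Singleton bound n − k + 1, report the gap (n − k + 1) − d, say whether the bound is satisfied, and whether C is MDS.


Singleton RHS = n − k + 1 = 3, slack = 0, bound satisfied, MDS.

Singleton bound: d ≤ n − k + 1.
Here n = 6, k = 4, so n − k + 1 = 3.
Given d = 3, check d ≤ 3: YES.
Slack = (n − k + 1) − d = 0.
The code is MDS (slack = 0).
Description: the claimed parameters are [6, 4, 3]_9; such a code would be MDS (meets Singleton bound).


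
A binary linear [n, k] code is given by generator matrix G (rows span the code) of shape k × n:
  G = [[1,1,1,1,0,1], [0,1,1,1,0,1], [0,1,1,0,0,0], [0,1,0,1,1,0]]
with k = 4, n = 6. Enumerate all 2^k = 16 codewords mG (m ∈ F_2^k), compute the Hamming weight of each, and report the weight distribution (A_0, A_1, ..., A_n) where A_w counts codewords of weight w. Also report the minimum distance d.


Weight distribution: A_0 = 1, A_1 = 1, A_2 = 2, A_3 = 6, A_4 = 5, A_5 = 1. Minimum distance d = 1.

Enumerate all 2^4 = 16 messages m ∈ F_2^4.
For each, compute codeword c = mG in F_2^6, then tally its weight.
  m = 0000 → c = 000000, weight = 0.
  m = 1000 → c = 111101, weight = 5.
  m = 0100 → c = 011101, weight = 4.
  m = 1100 → c = 100000, weight = 1.
  m = 0010 → c = 011000, weight = 2.
  m = 1010 → c = 100101, weight = 3.
  m = 0110 → c = 000101, weight = 2.
  m = 1110 → c = 111000, weight = 3.
  m = 0001 → c = 010110, weight = 3.
  m = 1001 → c = 101011, weight = 4.
  m = 0101 → c = 001011, weight = 3.
  m = 1101 → c = 110110, weight = 4.
  m = 0011 → c = 001110, weight = 3.
  m = 1011 → c = 110011, weight = 4.
  m = 0111 → c = 010011, weight = 3.
  m = 1111 → c = 101110, weight = 4.
Tally weights:
  weight 0: 1 codewords.
  weight 1: 1 codewords.
  weight 2: 2 codewords.
  weight 3: 6 codewords.
  weight 4: 5 codewords.
  weight 5: 1 codewords.
Minimum distance d = smallest w > 0 with A_w > 0 = 1.
Sanity: Σ A_w = 16 = 2^4 = 16 ✓.


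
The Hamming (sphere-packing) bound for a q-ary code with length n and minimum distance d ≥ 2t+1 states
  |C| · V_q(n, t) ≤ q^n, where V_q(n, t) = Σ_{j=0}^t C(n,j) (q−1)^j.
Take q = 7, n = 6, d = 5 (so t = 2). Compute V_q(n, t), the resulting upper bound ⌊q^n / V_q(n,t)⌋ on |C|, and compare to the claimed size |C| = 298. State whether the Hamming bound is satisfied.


V_q(n, t) = 577, q^n = 117649, Hamming bound = 203, |C| = 298 > bound (violated).

Step 1: Compute V_q(n, t) = Σ_{j=0}^2 C(n, j) (q−1)^j.
  j = 0: C(6,0)·(6)^0 = 1·1 = 1.
  j = 1: C(6,1)·(6)^1 = 6·6 = 36.
  j = 2: C(6,2)·(6)^2 = 15·36 = 540.
  V_q(n, t) = 1 + 36 + 540 = 577.
Step 2: q^n = 7^6 = 117649.
Step 3: Hamming bound ⌊q^n / V_q(n,t)⌋ = ⌊117649/577⌋ = 203.
Step 4: Compare |C| = 298 to 203: violated.
The claimed |C| lies above the Hamming bound, so no 7-ary code of length 6 with d ≥ 5 can have 298 codewords.


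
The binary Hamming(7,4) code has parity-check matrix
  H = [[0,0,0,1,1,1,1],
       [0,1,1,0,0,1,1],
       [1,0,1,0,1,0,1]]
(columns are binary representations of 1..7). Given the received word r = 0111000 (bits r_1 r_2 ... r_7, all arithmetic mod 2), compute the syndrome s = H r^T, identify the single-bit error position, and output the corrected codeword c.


s = (1, 0, 1)^T, error position = 5, corrected codeword c = 0111100

Compute s = H r^T mod 2 one row at a time:
  s_1 = 1 + 0 + 0 + 0 = 1 ≡ 1 (mod 2).
  s_2 = 1 + 1 + 0 + 0 = 2 ≡ 0 (mod 2).
  s_3 = 0 + 1 + 0 + 0 = 1 ≡ 1 (mod 2).
s = (1, 0, 1)^T — this equals column 5 of H (binary 101), so error is at position 5.
Correct: flip bit 5 of r = 0111000 to get c = 0111100.


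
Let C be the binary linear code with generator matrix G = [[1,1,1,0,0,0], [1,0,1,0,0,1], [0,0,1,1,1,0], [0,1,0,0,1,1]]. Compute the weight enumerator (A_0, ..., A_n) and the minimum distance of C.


Weight distribution: A_0 = 1, A_1 = 1, A_2 = 2, A_3 = 6, A_4 = 5, A_5 = 1. Minimum distance d = 1.

Enumerate all 2^4 = 16 messages m ∈ F_2^4.
For each, compute codeword c = mG in F_2^6, then tally its weight.
  m = 0000 → c = 000000, weight = 0.
  m = 1000 → c = 111000, weight = 3.
  m = 0100 → c = 101001, weight = 3.
  m = 1100 → c = 010001, weight = 2.
  m = 0010 → c = 001110, weight = 3.
  m = 1010 → c = 110110, weight = 4.
  m = 0110 → c = 100111, weight = 4.
  m = 1110 → c = 011111, weight = 5.
  m = 0001 → c = 010011, weight = 3.
  m = 1001 → c = 101011, weight = 4.
  m = 0101 → c = 111010, weight = 4.
  m = 1101 → c = 000010, weight = 1.
  m = 0011 → c = 011101, weight = 4.
  m = 1011 → c = 100101, weight = 3.
  m = 0111 → c = 110100, weight = 3.
  m = 1111 → c = 001100, weight = 2.
Tally weights:
  weight 0: 1 codewords.
  weight 1: 1 codewords.
  weight 2: 2 codewords.
  weight 3: 6 codewords.
  weight 4: 5 codewords.
  weight 5: 1 codewords.
Minimum distance d = smallest w > 0 with A_w > 0 = 1.
Sanity: Σ A_w = 16 = 2^4 = 16 ✓.


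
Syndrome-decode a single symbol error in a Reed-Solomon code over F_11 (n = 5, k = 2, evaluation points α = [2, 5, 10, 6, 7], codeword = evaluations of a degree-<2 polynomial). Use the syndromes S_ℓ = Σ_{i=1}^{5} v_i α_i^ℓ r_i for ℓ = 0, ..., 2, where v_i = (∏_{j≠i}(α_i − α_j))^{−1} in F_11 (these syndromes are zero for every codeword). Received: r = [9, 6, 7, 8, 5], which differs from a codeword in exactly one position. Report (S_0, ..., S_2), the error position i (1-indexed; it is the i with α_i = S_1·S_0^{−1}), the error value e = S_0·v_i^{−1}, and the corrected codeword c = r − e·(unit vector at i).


S = (2, 10, 6), error at position 2, error magnitude e = 6, c = [9, 0, 7, 8, 5].

Step 1: column multipliers v_i = (∏_{j≠i}(α_i − α_j))^{−1} mod 11.
  i = 1 (α = 2): (2−5)(2−10)(2−6)(2−7) = (−3)·(−8)·(−4)·(−5) = 480 ≡ 7, so v_1 = 7^{−1} = 8 (mod 11).
  i = 2 (α = 5): (5−2)(5−10)(5−6)(5−7) = 3·(−5)·(−1)·(−2) = −30 ≡ 3, so v_2 = 3^{−1} = 4 (mod 11).
  i = 3 (α = 10): (10−2)(10−5)(10−6)(10−7) = 8·5·4·3 = 480 ≡ 7, so v_3 = 7^{−1} = 8 (mod 11).
  i = 4 (α = 6): (6−2)(6−5)(6−10)(6−7) = 4·1·(−4)·(−1) = 16 ≡ 5, so v_4 = 5^{−1} = 9 (mod 11).
  i = 5 (α = 7): (7−2)(7−5)(7−10)(7−6) = 5·2·(−3)·1 = −30 ≡ 3, so v_5 = 3^{−1} = 4 (mod 11).
  v = [8, 4, 8, 9, 4].
Step 2: syndromes of r = [9, 6, 7, 8, 5] (all sums mod 11).
  S_0 = Σ v_i r_i = 8·9 + 4·6 + 8·7 + 9·8 + 4·5 = 244 ≡ 2.
  S_1 = Σ v_i α_i r_i = 8·2·9 + 4·5·6 + 8·10·7 + 9·6·8 + 4·7·5 = 1396 ≡ 10.
  α_i^2 mod 11 = [4, 3, 1, 3, 5].
  S_2 = Σ v_i α_i^2 r_i = 8·4·9 + 4·3·6 + 8·1·7 + 9·3·8 + 4·5·5 = 732 ≡ 6.
  S = (2, 10, 6) ≠ 0, so r is not a codeword (an error is present).
Step 3: locate the error. For a single error e at position i, S_ℓ = v_i·e·α_i^ℓ, so α_err = S_1/S_0.
  S_0^{−1} = 2^{−1} = 6 (mod 11), so α_err = 10·6 = 60 ≡ 5 = α_2. Error position i = 2.
  Consistency check: S_2/S_1 = 6·10 = 60 ≡ 5 = α_err ✓ (single-error assumption holds).
Step 4: error magnitude e = S_0/v_2 = S_0·∏_{j≠2}(α_2 − α_j) = 2·3 = 6 ≡ 6 (mod 11).
Step 5: correct position 2: c_2 = r_2 − e = 6 − 6 ≡ 0 (mod 11). Hence c = [9, 0, 7, 8, 5].
  Check: interpolating c through the α_i gives m(x) = 4 + 8·x (degree < 2) with m(α_i) = c_i for every i, so c is indeed a codeword.


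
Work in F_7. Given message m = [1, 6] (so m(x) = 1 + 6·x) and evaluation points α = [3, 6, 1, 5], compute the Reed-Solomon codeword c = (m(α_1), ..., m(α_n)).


c = [5, 2, 0, 3]

Message polynomial: m(x) = 1 + 6·x (mod 7).
For each evaluation point α_i, compute m(α_i) mod 7:
  α_1 = 3: Horner steps 6 → 5, so m(3) = 5.
  α_2 = 6: Horner steps 6 → 2, so m(6) = 2.
  α_3 = 1: Horner steps 6 → 0, so m(1) = 0.
  α_4 = 5: Horner steps 6 → 3, so m(5) = 3.
Codeword c = [5, 2, 0, 3] ∈ F_7^4.


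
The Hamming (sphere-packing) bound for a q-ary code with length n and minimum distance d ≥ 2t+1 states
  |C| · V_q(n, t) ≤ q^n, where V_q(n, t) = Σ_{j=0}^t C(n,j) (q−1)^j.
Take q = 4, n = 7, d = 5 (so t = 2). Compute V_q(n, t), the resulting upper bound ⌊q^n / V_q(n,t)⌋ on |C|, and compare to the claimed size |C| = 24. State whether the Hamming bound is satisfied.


V_q(n, t) = 211, q^n = 16384, Hamming bound = 77, |C| = 24 ≤ bound (satisfied).

Step 1: Compute V_q(n, t) = Σ_{j=0}^2 C(n, j) (q−1)^j.
  j = 0: C(7,0)·(3)^0 = 1·1 = 1.
  j = 1: C(7,1)·(3)^1 = 7·3 = 21.
  j = 2: C(7,2)·(3)^2 = 21·9 = 189.
  V_q(n, t) = 1 + 21 + 189 = 211.
Step 2: q^n = 4^7 = 16384.
Step 3: Hamming bound ⌊q^n / V_q(n,t)⌋ = ⌊16384/211⌋ = 77.
Step 4: Compare |C| = 24 to 77: satisfied.
The claimed |C| lies below the Hamming bound.


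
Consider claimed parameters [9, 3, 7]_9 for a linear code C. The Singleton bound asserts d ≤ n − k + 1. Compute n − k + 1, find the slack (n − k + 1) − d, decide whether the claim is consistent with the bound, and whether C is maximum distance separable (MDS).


Singleton RHS = n − k + 1 = 7, slack = 0, bound satisfied, MDS.

Singleton bound: d ≤ n − k + 1.
Here n = 9, k = 3, so n − k + 1 = 7.
Given d = 7, check d ≤ 7: YES.
Slack = (n − k + 1) − d = 0.
The code is MDS (slack = 0).
Description: the claimed parameters are [9, 3, 7]_9; such a code would be MDS (meets Singleton bound).


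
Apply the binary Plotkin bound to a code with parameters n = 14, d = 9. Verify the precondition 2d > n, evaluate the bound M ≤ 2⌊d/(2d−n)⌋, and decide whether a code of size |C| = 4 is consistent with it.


Plotkin bound M ≤ 4; given |C| = 4 ≤ bound (satisfied).

Check applicability: 2d = 18, n = 14.
2d − n = 4 > 0, so Plotkin applies.
Compute d/(2d−n) = 9/4 ≈ 2.2500.
⌊d/(2d−n)⌋ = 2.
Plotkin bound: M ≤ 2·2 = 4.
Given |C| = 4, check: satisfied.
This |C| is at the Plotkin bound.


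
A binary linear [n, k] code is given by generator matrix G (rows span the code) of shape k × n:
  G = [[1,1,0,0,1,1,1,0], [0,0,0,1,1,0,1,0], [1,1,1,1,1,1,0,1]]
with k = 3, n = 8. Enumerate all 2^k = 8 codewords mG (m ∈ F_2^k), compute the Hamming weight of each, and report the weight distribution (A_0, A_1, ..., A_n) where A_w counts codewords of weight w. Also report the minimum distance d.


Weight distribution: A_0 = 1, A_3 = 2, A_4 = 2, A_5 = 1, A_6 = 1, A_7 = 1. Minimum distance d = 3.

Enumerate all 2^3 = 8 messages m ∈ F_2^3.
For each, compute codeword c = mG in F_2^8, then tally its weight.
  m = 000 → c = 00000000, weight = 0.
  m = 100 → c = 11001110, weight = 5.
  m = 010 → c = 00011010, weight = 3.
  m = 110 → c = 11010100, weight = 4.
  m = 001 → c = 11111101, weight = 7.
  m = 101 → c = 00110011, weight = 4.
  m = 011 → c = 11100111, weight = 6.
  m = 111 → c = 00101001, weight = 3.
Tally weights:
  weight 0: 1 codewords.
  weight 3: 2 codewords.
  weight 4: 2 codewords.
  weight 5: 1 codewords.
  weight 6: 1 codewords.
  weight 7: 1 codewords.
Minimum distance d = smallest w > 0 with A_w > 0 = 3.
Sanity: Σ A_w = 8 = 2^3 = 8 ✓.


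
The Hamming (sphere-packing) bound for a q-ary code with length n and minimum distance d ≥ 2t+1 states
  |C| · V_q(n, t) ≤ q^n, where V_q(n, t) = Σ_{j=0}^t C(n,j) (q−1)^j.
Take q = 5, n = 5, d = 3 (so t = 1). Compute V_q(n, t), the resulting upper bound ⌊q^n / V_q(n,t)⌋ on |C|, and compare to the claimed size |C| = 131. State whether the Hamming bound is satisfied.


V_q(n, t) = 21, q^n = 3125, Hamming bound = 148, |C| = 131 ≤ bound (satisfied).

Step 1: Compute V_q(n, t) = Σ_{j=0}^1 C(n, j) (q−1)^j.
  j = 0: C(5,0)·(4)^0 = 1·1 = 1.
  j = 1: C(5,1)·(4)^1 = 5·4 = 20.
  V_q(n, t) = 1 + 20 = 21.
Step 2: q^n = 5^5 = 3125.
Step 3: Hamming bound ⌊q^n / V_q(n,t)⌋ = ⌊3125/21⌋ = 148.
Step 4: Compare |C| = 131 to 148: satisfied.
The claimed |C| lies below the Hamming bound.


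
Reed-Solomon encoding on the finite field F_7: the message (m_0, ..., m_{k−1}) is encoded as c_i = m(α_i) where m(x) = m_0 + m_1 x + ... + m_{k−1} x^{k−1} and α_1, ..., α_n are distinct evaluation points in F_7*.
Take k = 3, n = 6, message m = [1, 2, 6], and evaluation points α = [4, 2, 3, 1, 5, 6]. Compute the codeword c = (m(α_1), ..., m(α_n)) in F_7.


c = [0, 1, 5, 2, 0, 5]

Message polynomial: m(x) = 1 + 2·x + 6·x^2 (mod 7).
For each evaluation point α_i, compute m(α_i) mod 7:
  α_1 = 4: Horner steps 6 → 5 → 0, so m(4) = 0.
  α_2 = 2: Horner steps 6 → 0 → 1, so m(2) = 1.
  α_3 = 3: Horner steps 6 → 6 → 5, so m(3) = 5.
  α_4 = 1: Horner steps 6 → 1 → 2, so m(1) = 2.
  α_5 = 5: Horner steps 6 → 4 → 0, so m(5) = 0.
  α_6 = 6: Horner steps 6 → 3 → 5, so m(6) = 5.
Codeword c = [0, 1, 5, 2, 0, 5] ∈ F_7^6.


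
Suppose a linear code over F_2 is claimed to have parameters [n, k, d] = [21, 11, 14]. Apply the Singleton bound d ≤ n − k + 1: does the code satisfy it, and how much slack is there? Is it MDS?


Singleton RHS = n − k + 1 = 11, slack = -3, bound violated (no such code; not MDS).

Singleton bound: d ≤ n − k + 1.
Here n = 21, k = 11, so n − k + 1 = 11.
Given d = 14, check d ≤ 11: NO.
Slack = (n − k + 1) − d = -3.
The slack is negative: d = 14 exceeds n − k + 1 = 11 by 3, so the Singleton bound is violated and no linear [21, 11, 14]_2 code can exist. In particular it is not MDS (MDS requires d = n − k + 1 exactly).
Description: the claimed parameters are [21, 11, 14]_2; such a code would be impossible (violates the Singleton bound).


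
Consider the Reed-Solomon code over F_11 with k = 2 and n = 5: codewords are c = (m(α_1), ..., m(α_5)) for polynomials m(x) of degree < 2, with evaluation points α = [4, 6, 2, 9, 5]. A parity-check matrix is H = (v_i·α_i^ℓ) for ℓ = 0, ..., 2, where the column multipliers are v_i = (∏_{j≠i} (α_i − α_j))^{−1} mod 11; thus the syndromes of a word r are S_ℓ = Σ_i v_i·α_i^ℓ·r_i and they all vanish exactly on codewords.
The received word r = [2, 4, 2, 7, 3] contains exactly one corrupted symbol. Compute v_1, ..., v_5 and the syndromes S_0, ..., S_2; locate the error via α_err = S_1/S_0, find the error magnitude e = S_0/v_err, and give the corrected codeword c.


S = (8, 5, 10), error at position 3, error magnitude e = 2, c = [2, 4, 0, 7, 3].

Step 1: column multipliers v_i = (∏_{j≠i}(α_i − α_j))^{−1} mod 11.
  i = 1 (α = 4): (4−6)(4−2)(4−9)(4−5) = (−2)·2·(−5)·(−1) = −20 ≡ 2, so v_1 = 2^{−1} = 6 (mod 11).
  i = 2 (α = 6): (6−4)(6−2)(6−9)(6−5) = 2·4·(−3)·1 = −24 ≡ 9, so v_2 = 9^{−1} = 5 (mod 11).
  i = 3 (α = 2): (2−4)(2−6)(2−9)(2−5) = (−2)·(−4)·(−7)·(−3) = 168 ≡ 3, so v_3 = 3^{−1} = 4 (mod 11).
  i = 4 (α = 9): (9−4)(9−6)(9−2)(9−5) = 5·3·7·4 = 420 ≡ 2, so v_4 = 2^{−1} = 6 (mod 11).
  i = 5 (α = 5): (5−4)(5−6)(5−2)(5−9) = 1·(−1)·3·(−4) = 12 ≡ 1, so v_5 = 1^{−1} = 1 (mod 11).
  v = [6, 5, 4, 6, 1].
Step 2: syndromes of r = [2, 4, 2, 7, 3] (all sums mod 11).
  S_0 = Σ v_i r_i = 6·2 + 5·4 + 4·2 + 6·7 + 1·3 = 85 ≡ 8.
  S_1 = Σ v_i α_i r_i = 6·4·2 + 5·6·4 + 4·2·2 + 6·9·7 + 1·5·3 = 577 ≡ 5.
  α_i^2 mod 11 = [5, 3, 4, 4, 3].
  S_2 = Σ v_i α_i^2 r_i = 6·5·2 + 5·3·4 + 4·4·2 + 6·4·7 + 1·3·3 = 329 ≡ 10.
  S = (8, 5, 10) ≠ 0, so r is not a codeword (an error is present).
Step 3: locate the error. For a single error e at position i, S_ℓ = v_i·e·α_i^ℓ, so α_err = S_1/S_0.
  S_0^{−1} = 8^{−1} = 7 (mod 11), so α_err = 5·7 = 35 ≡ 2 = α_3. Error position i = 3.
  Consistency check: S_2/S_1 = 10·9 = 90 ≡ 2 = α_err ✓ (single-error assumption holds).
Step 4: error magnitude e = S_0/v_3 = S_0·∏_{j≠3}(α_3 − α_j) = 8·3 = 24 ≡ 2 (mod 11).
Step 5: correct position 3: c_3 = r_3 − e = 2 − 2 ≡ 0 (mod 11). Hence c = [2, 4, 0, 7, 3].
  Check: interpolating c through the α_i gives m(x) = 9 + 1·x (degree < 2) with m(α_i) = c_i for every i, so c is indeed a codeword.


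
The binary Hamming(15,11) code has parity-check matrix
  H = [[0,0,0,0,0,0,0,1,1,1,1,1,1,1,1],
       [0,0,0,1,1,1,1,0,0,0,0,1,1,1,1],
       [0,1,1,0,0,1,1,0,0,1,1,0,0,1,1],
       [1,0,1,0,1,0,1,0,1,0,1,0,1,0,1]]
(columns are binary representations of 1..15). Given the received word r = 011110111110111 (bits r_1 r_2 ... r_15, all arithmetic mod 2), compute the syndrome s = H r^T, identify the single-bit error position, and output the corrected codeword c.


s = (1, 0, 1, 1)^T, error position = 11, corrected codeword c = 011110111100111

Compute s = H r^T mod 2 one row at a time:
  s_1 = 1 + 1 + 1 + 1 + 0 + 1 + 1 + 1 = 7 ≡ 1 (mod 2).
  s_2 = 1 + 1 + 0 + 1 + 0 + 1 + 1 + 1 = 6 ≡ 0 (mod 2).
  s_3 = 1 + 1 + 0 + 1 + 1 + 1 + 1 + 1 = 7 ≡ 1 (mod 2).
  s_4 = 0 + 1 + 1 + 1 + 1 + 1 + 1 + 1 = 7 ≡ 1 (mod 2).
s = (1, 0, 1, 1)^T — this equals column 11 of H (binary 1011), so error is at position 11.
Correct: flip bit 11 of r = 011110111110111 to get c = 011110111100111.


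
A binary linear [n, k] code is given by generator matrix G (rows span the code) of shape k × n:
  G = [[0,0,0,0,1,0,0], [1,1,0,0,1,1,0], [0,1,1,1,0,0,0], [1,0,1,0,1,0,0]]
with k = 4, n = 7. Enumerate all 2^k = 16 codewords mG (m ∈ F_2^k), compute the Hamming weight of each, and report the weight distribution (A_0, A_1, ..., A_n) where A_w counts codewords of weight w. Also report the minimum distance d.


Weight distribution: A_0 = 1, A_1 = 1, A_2 = 2, A_3 = 6, A_4 = 5, A_5 = 1. Minimum distance d = 1.

Enumerate all 2^4 = 16 messages m ∈ F_2^4.
For each, compute codeword c = mG in F_2^7, then tally its weight.
  m = 0000 → c = 0000000, weight = 0.
  m = 1000 → c = 0000100, weight = 1.
  m = 0100 → c = 1100110, weight = 4.
  m = 1100 → c = 1100010, weight = 3.
  m = 0010 → c = 0111000, weight = 3.
  m = 1010 → c = 0111100, weight = 4.
  m = 0110 → c = 1011110, weight = 5.
  m = 1110 → c = 1011010, weight = 4.
  m = 0001 → c = 1010100, weight = 3.
  m = 1001 → c = 1010000, weight = 2.
  m = 0101 → c = 0110010, weight = 3.
  m = 1101 → c = 0110110, weight = 4.
  m = 0011 → c = 1101100, weight = 4.
  m = 1011 → c = 1101000, weight = 3.
  m = 0111 → c = 0001010, weight = 2.
  m = 1111 → c = 0001110, weight = 3.
Tally weights:
  weight 0: 1 codewords.
  weight 1: 1 codewords.
  weight 2: 2 codewords.
  weight 3: 6 codewords.
  weight 4: 5 codewords.
  weight 5: 1 codewords.
Minimum distance d = smallest w > 0 with A_w > 0 = 1.
Sanity: Σ A_w = 16 = 2^4 = 16 ✓.


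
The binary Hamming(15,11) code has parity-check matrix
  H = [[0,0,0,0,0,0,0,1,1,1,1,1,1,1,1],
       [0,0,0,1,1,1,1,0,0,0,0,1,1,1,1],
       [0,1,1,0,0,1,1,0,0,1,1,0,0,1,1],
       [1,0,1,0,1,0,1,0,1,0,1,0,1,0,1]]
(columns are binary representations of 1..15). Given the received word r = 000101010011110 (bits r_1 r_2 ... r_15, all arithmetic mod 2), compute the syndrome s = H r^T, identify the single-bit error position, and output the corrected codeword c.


s = (1, 1, 1, 0)^T, error position = 14, corrected codeword c = 000101010011100

Compute s = H r^T mod 2 one row at a time:
  s_1 = 1 + 0 + 0 + 1 + 1 + 1 + 1 + 0 = 5 ≡ 1 (mod 2).
  s_2 = 1 + 0 + 1 + 0 + 1 + 1 + 1 + 0 = 5 ≡ 1 (mod 2).
  s_3 = 0 + 0 + 1 + 0 + 0 + 1 + 1 + 0 = 3 ≡ 1 (mod 2).
  s_4 = 0 + 0 + 0 + 0 + 0 + 1 + 1 + 0 = 2 ≡ 0 (mod 2).
s = (1, 1, 1, 0)^T — this equals column 14 of H (binary 1110), so error is at position 14.
Correct: flip bit 14 of r = 000101010011110 to get c = 000101010011100.


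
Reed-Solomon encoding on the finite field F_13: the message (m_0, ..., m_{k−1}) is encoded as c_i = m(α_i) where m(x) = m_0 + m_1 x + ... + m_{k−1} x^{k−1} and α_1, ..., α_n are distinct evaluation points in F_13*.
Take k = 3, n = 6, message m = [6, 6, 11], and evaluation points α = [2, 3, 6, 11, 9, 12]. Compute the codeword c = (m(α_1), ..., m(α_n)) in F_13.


c = [10, 6, 9, 12, 2, 11]

Message polynomial: m(x) = 6 + 6·x + 11·x^2 (mod 13).
For each evaluation point α_i, compute m(α_i) mod 13:
  α_1 = 2: Horner steps 11 → 2 → 10, so m(2) = 10.
  α_2 = 3: Horner steps 11 → 0 → 6, so m(3) = 6.
  α_3 = 6: Horner steps 11 → 7 → 9, so m(6) = 9.
  α_4 = 11: Horner steps 11 → 10 → 12, so m(11) = 12.
  α_5 = 9: Horner steps 11 → 1 → 2, so m(9) = 2.
  α_6 = 12: Horner steps 11 → 8 → 11, so m(12) = 11.
Codeword c = [10, 6, 9, 12, 2, 11] ∈ F_13^6.


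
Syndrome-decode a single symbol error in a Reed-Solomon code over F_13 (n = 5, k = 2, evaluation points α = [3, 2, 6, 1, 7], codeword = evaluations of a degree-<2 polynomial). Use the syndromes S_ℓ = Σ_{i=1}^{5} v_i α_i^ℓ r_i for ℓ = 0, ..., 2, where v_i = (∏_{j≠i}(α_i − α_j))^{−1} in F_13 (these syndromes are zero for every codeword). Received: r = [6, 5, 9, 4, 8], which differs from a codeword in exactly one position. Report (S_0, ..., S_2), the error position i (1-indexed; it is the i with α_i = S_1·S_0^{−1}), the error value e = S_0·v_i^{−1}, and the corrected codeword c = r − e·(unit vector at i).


S = (8, 4, 2), error at position 5, error magnitude e = 11, c = [6, 5, 9, 4, 10].

Step 1: column multipliers v_i = (∏_{j≠i}(α_i − α_j))^{−1} mod 13.
  i = 1 (α = 3): (3−2)(3−6)(3−1)(3−7) = 1·(−3)·2·(−4) = 24 ≡ 11, so v_1 = 11^{−1} = 6 (mod 13).
  i = 2 (α = 2): (2−3)(2−6)(2−1)(2−7) = (−1)·(−4)·1·(−5) = −20 ≡ 6, so v_2 = 6^{−1} = 11 (mod 13).
  i = 3 (α = 6): (6−3)(6−2)(6−1)(6−7) = 3·4·5·(−1) = −60 ≡ 5, so v_3 = 5^{−1} = 8 (mod 13).
  i = 4 (α = 1): (1−3)(1−2)(1−6)(1−7) = (−2)·(−1)·(−5)·(−6) = 60 ≡ 8, so v_4 = 8^{−1} = 5 (mod 13).
  i = 5 (α = 7): (7−3)(7−2)(7−6)(7−1) = 4·5·1·6 = 120 ≡ 3, so v_5 = 3^{−1} = 9 (mod 13).
  v = [6, 11, 8, 5, 9].
Step 2: syndromes of r = [6, 5, 9, 4, 8] (all sums mod 13).
  S_0 = Σ v_i r_i = 6·6 + 11·5 + 8·9 + 5·4 + 9·8 = 255 ≡ 8.
  S_1 = Σ v_i α_i r_i = 6·3·6 + 11·2·5 + 8·6·9 + 5·1·4 + 9·7·8 = 1174 ≡ 4.
  α_i^2 mod 13 = [9, 4, 10, 1, 10].
  S_2 = Σ v_i α_i^2 r_i = 6·9·6 + 11·4·5 + 8·10·9 + 5·1·4 + 9·10·8 = 2004 ≡ 2.
  S = (8, 4, 2) ≠ 0, so r is not a codeword (an error is present).
Step 3: locate the error. For a single error e at position i, S_ℓ = v_i·e·α_i^ℓ, so α_err = S_1/S_0.
  S_0^{−1} = 8^{−1} = 5 (mod 13), so α_err = 4·5 = 20 ≡ 7 = α_5. Error position i = 5.
  Consistency check: S_2/S_1 = 2·10 = 20 ≡ 7 = α_err ✓ (single-error assumption holds).
Step 4: error magnitude e = S_0/v_5 = S_0·∏_{j≠5}(α_5 − α_j) = 8·3 = 24 ≡ 11 (mod 13).
Step 5: correct position 5: c_5 = r_5 − e = 8 − 11 ≡ 10 (mod 13). Hence c = [6, 5, 9, 4, 10].
  Check: interpolating c through the α_i gives m(x) = 3 + 1·x (degree < 2) with m(α_i) = c_i for every i, so c is indeed a codeword.


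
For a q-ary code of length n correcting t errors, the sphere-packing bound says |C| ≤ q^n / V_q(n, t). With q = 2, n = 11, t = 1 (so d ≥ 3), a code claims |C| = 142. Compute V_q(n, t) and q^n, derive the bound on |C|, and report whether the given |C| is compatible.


V_q(n, t) = 12, q^n = 2048, Hamming bound = 170, |C| = 142 ≤ bound (satisfied).

Step 1: Compute V_q(n, t) = Σ_{j=0}^1 C(n, j) (q−1)^j.
  j = 0: C(11,0)·(1)^0 = 1·1 = 1.
  j = 1: C(11,1)·(1)^1 = 11·1 = 11.
  V_q(n, t) = 1 + 11 = 12.
Step 2: q^n = 2^11 = 2048.
Step 3: Hamming bound ⌊q^n / V_q(n,t)⌋ = ⌊2048/12⌋ = 170.
Step 4: Compare |C| = 142 to 170: satisfied.
The claimed |C| lies below the Hamming bound.


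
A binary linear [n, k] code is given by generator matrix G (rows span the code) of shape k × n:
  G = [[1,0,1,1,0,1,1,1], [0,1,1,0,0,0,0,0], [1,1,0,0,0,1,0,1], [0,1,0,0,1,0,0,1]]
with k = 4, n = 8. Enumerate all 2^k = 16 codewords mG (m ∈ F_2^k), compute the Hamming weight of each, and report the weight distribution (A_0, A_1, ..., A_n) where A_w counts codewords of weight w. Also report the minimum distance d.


Weight distribution: A_0 = 1, A_2 = 2, A_3 = 3, A_4 = 3, A_5 = 4, A_6 = 2, A_7 = 1. Minimum distance d = 2.

Enumerate all 2^4 = 16 messages m ∈ F_2^4.
For each, compute codeword c = mG in F_2^8, then tally its weight.
  m = 0000 → c = 00000000, weight = 0.
  m = 1000 → c = 10110111, weight = 6.
  m = 0100 → c = 01100000, weight = 2.
  m = 1100 → c = 11010111, weight = 6.
  m = 0010 → c = 11000101, weight = 4.
  m = 1010 → c = 01110010, weight = 4.
  m = 0110 → c = 10100101, weight = 4.
  m = 1110 → c = 00010010, weight = 2.
  m = 0001 → c = 01001001, weight = 3.
  m = 1001 → c = 11111110, weight = 7.
  m = 0101 → c = 00101001, weight = 3.
  m = 1101 → c = 10011110, weight = 5.
  m = 0011 → c = 10001100, weight = 3.
  m = 1011 → c = 00111011, weight = 5.
  m = 0111 → c = 11101100, weight = 5.
  m = 1111 → c = 01011011, weight = 5.
Tally weights:
  weight 0: 1 codewords.
  weight 2: 2 codewords.
  weight 3: 3 codewords.
  weight 4: 3 codewords.
  weight 5: 4 codewords.
  weight 6: 2 codewords.
  weight 7: 1 codewords.
Minimum distance d = smallest w > 0 with A_w > 0 = 2.
Sanity: Σ A_w = 16 = 2^4 = 16 ✓.


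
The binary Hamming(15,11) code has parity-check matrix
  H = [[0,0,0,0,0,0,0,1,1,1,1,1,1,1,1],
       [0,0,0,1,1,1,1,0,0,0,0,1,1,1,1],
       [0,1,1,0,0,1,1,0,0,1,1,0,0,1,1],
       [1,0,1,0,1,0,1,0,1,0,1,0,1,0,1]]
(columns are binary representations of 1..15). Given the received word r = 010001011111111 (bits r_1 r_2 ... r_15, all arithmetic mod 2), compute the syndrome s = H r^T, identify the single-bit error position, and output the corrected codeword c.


s = (0, 1, 0, 0)^T, error position = 4, corrected codeword c = 010101011111111

Compute s = H r^T mod 2 one row at a time:
  s_1 = 1 + 1 + 1 + 1 + 1 + 1 + 1 + 1 = 8 ≡ 0 (mod 2).
  s_2 = 0 + 0 + 1 + 0 + 1 + 1 + 1 + 1 = 5 ≡ 1 (mod 2).
  s_3 = 1 + 0 + 1 + 0 + 1 + 1 + 1 + 1 = 6 ≡ 0 (mod 2).
  s_4 = 0 + 0 + 0 + 0 + 1 + 1 + 1 + 1 = 4 ≡ 0 (mod 2).
s = (0, 1, 0, 0)^T — this equals column 4 of H (binary 0100), so error is at position 4.
Correct: flip bit 4 of r = 010001011111111 to get c = 010101011111111.


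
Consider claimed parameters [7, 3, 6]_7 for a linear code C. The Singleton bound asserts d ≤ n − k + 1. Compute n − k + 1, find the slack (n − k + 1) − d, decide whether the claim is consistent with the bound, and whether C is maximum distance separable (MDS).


Singleton RHS = n − k + 1 = 5, slack = -1, bound violated (no such code; not MDS).

Singleton bound: d ≤ n − k + 1.
Here n = 7, k = 3, so n − k + 1 = 5.
Given d = 6, check d ≤ 5: NO.
Slack = (n − k + 1) − d = -1.
The slack is negative: d = 6 exceeds n − k + 1 = 5 by 1, so the Singleton bound is violated and no linear [7, 3, 6]_7 code can exist. In particular it is not MDS (MDS requires d = n − k + 1 exactly).
Description: the claimed parameters are [7, 3, 6]_7; such a code would be impossible (violates the Singleton bound).


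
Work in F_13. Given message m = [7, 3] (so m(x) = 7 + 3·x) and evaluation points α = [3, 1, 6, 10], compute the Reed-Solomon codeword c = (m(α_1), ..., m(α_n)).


c = [3, 10, 12, 11]

Message polynomial: m(x) = 7 + 3·x (mod 13).
For each evaluation point α_i, compute m(α_i) mod 13:
  α_1 = 3: Horner steps 3 → 3, so m(3) = 3.
  α_2 = 1: Horner steps 3 → 10, so m(1) = 10.
  α_3 = 6: Horner steps 3 → 12, so m(6) = 12.
  α_4 = 10: Horner steps 3 → 11, so m(10) = 11.
Codeword c = [3, 10, 12, 11] ∈ F_13^4.


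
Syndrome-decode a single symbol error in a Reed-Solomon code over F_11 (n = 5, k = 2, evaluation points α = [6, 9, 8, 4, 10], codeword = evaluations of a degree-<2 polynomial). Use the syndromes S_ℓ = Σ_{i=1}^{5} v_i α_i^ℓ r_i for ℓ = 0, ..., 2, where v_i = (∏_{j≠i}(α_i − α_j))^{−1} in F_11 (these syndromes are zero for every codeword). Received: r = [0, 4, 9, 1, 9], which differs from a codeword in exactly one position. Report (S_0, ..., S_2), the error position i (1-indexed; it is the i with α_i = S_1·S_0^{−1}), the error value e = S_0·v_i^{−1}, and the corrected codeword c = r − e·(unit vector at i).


S = (2, 5, 7), error at position 3, error magnitude e = 10, c = [0, 4, 10, 1, 9].

Step 1: column multipliers v_i = (∏_{j≠i}(α_i − α_j))^{−1} mod 11.
  i = 1 (α = 6): (6−9)(6−8)(6−4)(6−10) = (−3)·(−2)·2·(−4) = −48 ≡ 7, so v_1 = 7^{−1} = 8 (mod 11).
  i = 2 (α = 9): (9−6)(9−8)(9−4)(9−10) = 3·1·5·(−1) = −15 ≡ 7, so v_2 = 7^{−1} = 8 (mod 11).
  i = 3 (α = 8): (8−6)(8−9)(8−4)(8−10) = 2·(−1)·4·(−2) = 16 ≡ 5, so v_3 = 5^{−1} = 9 (mod 11).
  i = 4 (α = 4): (4−6)(4−9)(4−8)(4−10) = (−2)·(−5)·(−4)·(−6) = 240 ≡ 9, so v_4 = 9^{−1} = 5 (mod 11).
  i = 5 (α = 10): (10−6)(10−9)(10−8)(10−4) = 4·1·2·6 = 48 ≡ 4, so v_5 = 4^{−1} = 3 (mod 11).
  v = [8, 8, 9, 5, 3].
Step 2: syndromes of r = [0, 4, 9, 1, 9] (all sums mod 11).
  S_0 = Σ v_i r_i = 8·0 + 8·4 + 9·9 + 5·1 + 3·9 = 145 ≡ 2.
  S_1 = Σ v_i α_i r_i = 8·6·0 + 8·9·4 + 9·8·9 + 5·4·1 + 3·10·9 = 1226 ≡ 5.
  α_i^2 mod 11 = [3, 4, 9, 5, 1].
  S_2 = Σ v_i α_i^2 r_i = 8·3·0 + 8·4·4 + 9·9·9 + 5·5·1 + 3·1·9 = 909 ≡ 7.
  S = (2, 5, 7) ≠ 0, so r is not a codeword (an error is present).
Step 3: locate the error. For a single error e at position i, S_ℓ = v_i·e·α_i^ℓ, so α_err = S_1/S_0.
  S_0^{−1} = 2^{−1} = 6 (mod 11), so α_err = 5·6 = 30 ≡ 8 = α_3. Error position i = 3.
  Consistency check: S_2/S_1 = 7·9 = 63 ≡ 8 = α_err ✓ (single-error assumption holds).
Step 4: error magnitude e = S_0/v_3 = S_0·∏_{j≠3}(α_3 − α_j) = 2·5 = 10 ≡ 10 (mod 11).
Step 5: correct position 3: c_3 = r_3 − e = 9 − 10 ≡ 10 (mod 11). Hence c = [0, 4, 10, 1, 9].
  Check: interpolating c through the α_i gives m(x) = 3 + 5·x (degree < 2) with m(α_i) = c_i for every i, so c is indeed a codeword.


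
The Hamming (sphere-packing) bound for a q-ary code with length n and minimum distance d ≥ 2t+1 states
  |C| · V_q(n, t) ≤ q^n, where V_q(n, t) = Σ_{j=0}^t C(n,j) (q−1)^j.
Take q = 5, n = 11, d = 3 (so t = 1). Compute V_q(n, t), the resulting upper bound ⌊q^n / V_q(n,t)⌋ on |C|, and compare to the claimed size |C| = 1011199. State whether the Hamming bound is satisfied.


V_q(n, t) = 45, q^n = 48828125, Hamming bound = 1085069, |C| = 1011199 ≤ bound (satisfied).

Step 1: Compute V_q(n, t) = Σ_{j=0}^1 C(n, j) (q−1)^j.
  j = 0: C(11,0)·(4)^0 = 1·1 = 1.
  j = 1: C(11,1)·(4)^1 = 11·4 = 44.
  V_q(n, t) = 1 + 44 = 45.
Step 2: q^n = 5^11 = 48828125.
Step 3: Hamming bound ⌊q^n / V_q(n,t)⌋ = ⌊48828125/45⌋ = 1085069.
Step 4: Compare |C| = 1011199 to 1085069: satisfied.
The claimed |C| lies below the Hamming bound.


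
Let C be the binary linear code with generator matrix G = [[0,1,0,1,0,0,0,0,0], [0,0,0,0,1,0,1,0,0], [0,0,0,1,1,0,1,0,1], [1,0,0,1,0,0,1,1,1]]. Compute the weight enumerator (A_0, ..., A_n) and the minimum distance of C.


Weight distribution: A_0 = 1, A_2 = 4, A_3 = 2, A_4 = 3, A_5 = 6. Minimum distance d = 2.

Enumerate all 2^4 = 16 messages m ∈ F_2^4.
For each, compute codeword c = mG in F_2^9, then tally its weight.
  m = 0000 → c = 000000000, weight = 0.
  m = 1000 → c = 010100000, weight = 2.
  m = 0100 → c = 000010100, weight = 2.
  m = 1100 → c = 010110100, weight = 4.
  m = 0010 → c = 000110101, weight = 4.
  m = 1010 → c = 010010101, weight = 4.
  m = 0110 → c = 000100001, weight = 2.
  m = 1110 → c = 010000001, weight = 2.
  m = 0001 → c = 100100111, weight = 5.
  m = 1001 → c = 110000111, weight = 5.
  m = 0101 → c = 100110011, weight = 5.
  m = 1101 → c = 110010011, weight = 5.
  m = 0011 → c = 100010010, weight = 3.
  m = 1011 → c = 110110010, weight = 5.
  m = 0111 → c = 100000110, weight = 3.
  m = 1111 → c = 110100110, weight = 5.
Tally weights:
  weight 0: 1 codewords.
  weight 2: 4 codewords.
  weight 3: 2 codewords.
  weight 4: 3 codewords.
  weight 5: 6 codewords.
Minimum distance d = smallest w > 0 with A_w > 0 = 2.
Sanity: Σ A_w = 16 = 2^4 = 16 ✓.


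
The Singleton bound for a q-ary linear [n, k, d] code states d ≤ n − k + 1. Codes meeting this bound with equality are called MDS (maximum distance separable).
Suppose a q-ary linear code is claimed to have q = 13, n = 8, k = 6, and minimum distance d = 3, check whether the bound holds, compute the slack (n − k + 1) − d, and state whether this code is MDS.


Singleton RHS = n − k + 1 = 3, slack = 0, bound satisfied, MDS.

Singleton bound: d ≤ n − k + 1.
Here n = 8, k = 6, so n − k + 1 = 3.
Given d = 3, check d ≤ 3: YES.
Slack = (n − k + 1) − d = 0.
The code is MDS (slack = 0).
Description: the claimed parameters are [8, 6, 3]_13; such a code would be MDS (meets Singleton bound).


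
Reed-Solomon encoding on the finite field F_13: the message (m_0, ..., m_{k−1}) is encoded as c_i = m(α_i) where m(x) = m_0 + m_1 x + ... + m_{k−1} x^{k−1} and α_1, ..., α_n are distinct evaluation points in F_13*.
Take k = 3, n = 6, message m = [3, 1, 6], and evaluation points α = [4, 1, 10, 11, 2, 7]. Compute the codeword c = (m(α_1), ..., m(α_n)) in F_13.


c = [12, 10, 2, 12, 3, 5]

Message polynomial: m(x) = 3 + 1·x + 6·x^2 (mod 13).
For each evaluation point α_i, compute m(α_i) mod 13:
  α_1 = 4: Horner steps 6 → 12 → 12, so m(4) = 12.
  α_2 = 1: Horner steps 6 → 7 → 10, so m(1) = 10.
  α_3 = 10: Horner steps 6 → 9 → 2, so m(10) = 2.
  α_4 = 11: Horner steps 6 → 2 → 12, so m(11) = 12.
  α_5 = 2: Horner steps 6 → 0 → 3, so m(2) = 3.
  α_6 = 7: Horner steps 6 → 4 → 5, so m(7) = 5.
Codeword c = [12, 10, 2, 12, 3, 5] ∈ F_13^6.


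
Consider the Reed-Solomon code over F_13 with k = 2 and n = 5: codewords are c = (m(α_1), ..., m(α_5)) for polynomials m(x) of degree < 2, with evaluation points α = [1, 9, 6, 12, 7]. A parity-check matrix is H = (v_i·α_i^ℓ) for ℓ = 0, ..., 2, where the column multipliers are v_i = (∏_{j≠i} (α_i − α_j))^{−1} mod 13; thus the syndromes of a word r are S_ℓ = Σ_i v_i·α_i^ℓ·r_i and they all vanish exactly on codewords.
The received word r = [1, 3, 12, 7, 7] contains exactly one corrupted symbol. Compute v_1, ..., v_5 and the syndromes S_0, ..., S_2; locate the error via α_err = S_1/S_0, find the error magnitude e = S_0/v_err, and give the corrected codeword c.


S = (3, 8, 4), error at position 5, error magnitude e = 11, c = [1, 3, 12, 7, 9].

Step 1: column multipliers v_i = (∏_{j≠i}(α_i − α_j))^{−1} mod 13.
  i = 1 (α = 1): (1−9)(1−6)(1−12)(1−7) = (−8)·(−5)·(−11)·(−6) = 2640 ≡ 1, so v_1 = 1^{−1} = 1 (mod 13).
  i = 2 (α = 9): (9−1)(9−6)(9−12)(9−7) = 8·3·(−3)·2 = −144 ≡ 12, so v_2 = 12^{−1} = 12 (mod 13).
  i = 3 (α = 6): (6−1)(6−9)(6−12)(6−7) = 5·(−3)·(−6)·(−1) = −90 ≡ 1, so v_3 = 1^{−1} = 1 (mod 13).
  i = 4 (α = 12): (12−1)(12−9)(12−6)(12−7) = 11·3·6·5 = 990 ≡ 2, so v_4 = 2^{−1} = 7 (mod 13).
  i = 5 (α = 7): (7−1)(7−9)(7−6)(7−12) = 6·(−2)·1·(−5) = 60 ≡ 8, so v_5 = 8^{−1} = 5 (mod 13).
  v = [1, 12, 1, 7, 5].
Step 2: syndromes of r = [1, 3, 12, 7, 7] (all sums mod 13).
  S_0 = Σ v_i r_i = 1·1 + 12·3 + 1·12 + 7·7 + 5·7 = 133 ≡ 3.
  S_1 = Σ v_i α_i r_i = 1·1·1 + 12·9·3 + 1·6·12 + 7·12·7 + 5·7·7 = 1230 ≡ 8.
  α_i^2 mod 13 = [1, 3, 10, 1, 10].
  S_2 = Σ v_i α_i^2 r_i = 1·1·1 + 12·3·3 + 1·10·12 + 7·1·7 + 5·10·7 = 628 ≡ 4.
  S = (3, 8, 4) ≠ 0, so r is not a codeword (an error is present).
Step 3: locate the error. For a single error e at position i, S_ℓ = v_i·e·α_i^ℓ, so α_err = S_1/S_0.
  S_0^{−1} = 3^{−1} = 9 (mod 13), so α_err = 8·9 = 72 ≡ 7 = α_5. Error position i = 5.
  Consistency check: S_2/S_1 = 4·5 = 20 ≡ 7 = α_err ✓ (single-error assumption holds).
Step 4: error magnitude e = S_0/v_5 = S_0·∏_{j≠5}(α_5 − α_j) = 3·8 = 24 ≡ 11 (mod 13).
Step 5: correct position 5: c_5 = r_5 − e = 7 − 11 ≡ 9 (mod 13). Hence c = [1, 3, 12, 7, 9].
  Check: interpolating c through the α_i gives m(x) = 4 + 10·x (degree < 2) with m(α_i) = c_i for every i, so c is indeed a codeword.
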